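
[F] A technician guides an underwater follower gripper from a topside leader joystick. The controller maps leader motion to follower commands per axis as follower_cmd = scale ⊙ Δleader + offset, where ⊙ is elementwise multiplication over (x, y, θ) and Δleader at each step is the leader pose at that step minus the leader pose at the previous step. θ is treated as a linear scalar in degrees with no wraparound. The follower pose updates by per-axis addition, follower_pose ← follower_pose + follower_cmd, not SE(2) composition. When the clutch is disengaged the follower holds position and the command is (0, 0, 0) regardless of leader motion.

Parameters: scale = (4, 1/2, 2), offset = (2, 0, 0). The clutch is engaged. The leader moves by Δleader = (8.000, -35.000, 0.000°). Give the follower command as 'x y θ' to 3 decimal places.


34.000 -17.500 0.000

axis x: 4·8.000 + 2 = 34.000
axis y: 1/2·-35.000 + 0 = -17.500
axis θ: 2·0.000 + 0 = 0.000


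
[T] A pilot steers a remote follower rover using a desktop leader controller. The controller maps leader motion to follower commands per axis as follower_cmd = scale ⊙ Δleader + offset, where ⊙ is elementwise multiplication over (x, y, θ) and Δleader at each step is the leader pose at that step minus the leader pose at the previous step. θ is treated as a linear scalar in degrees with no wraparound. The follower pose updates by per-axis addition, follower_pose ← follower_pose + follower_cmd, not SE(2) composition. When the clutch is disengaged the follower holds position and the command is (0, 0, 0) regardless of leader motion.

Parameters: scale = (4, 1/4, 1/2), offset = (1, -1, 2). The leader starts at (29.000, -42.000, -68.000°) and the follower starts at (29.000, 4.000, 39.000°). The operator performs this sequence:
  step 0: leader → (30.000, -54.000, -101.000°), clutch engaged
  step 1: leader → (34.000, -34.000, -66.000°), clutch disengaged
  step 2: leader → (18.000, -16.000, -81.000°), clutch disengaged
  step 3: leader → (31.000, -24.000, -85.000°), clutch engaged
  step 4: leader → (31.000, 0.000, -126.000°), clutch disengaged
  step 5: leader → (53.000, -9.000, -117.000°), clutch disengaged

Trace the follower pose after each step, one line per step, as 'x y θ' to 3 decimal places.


step 0: Δleader=(1.000, -12.000, -33.000°), engaged; cmd=(5.000, -4.000, -14.500°) → follower=(34.000, 0.000, 24.500°)
step 1: Δleader=(4.000, 20.000, 35.000°), disengaged; cmd=(0,0,0) → follower holds at (34.000, 0.000, 24.500°)
step 2: Δleader=(-16.000, 18.000, -15.000°), disengaged; cmd=(0,0,0) → follower holds at (34.000, 0.000, 24.500°)
step 3: Δleader=(13.000, -8.000, -4.000°), engaged; cmd=(53.000, -3.000, 0.000°) → follower=(87.000, -3.000, 24.500°)
step 4: Δleader=(0.000, 24.000, -41.000°), disengaged; cmd=(0,0,0) → follower holds at (87.000, -3.000, 24.500°)
step 5: Δleader=(22.000, -9.000, 9.000°), disengaged; cmd=(0,0,0) → follower holds at (87.000, -3.000, 24.500°)

34.000 0.000 24.500
34.000 0.000 24.500
34.000 0.000 24.500
87.000 -3.000 24.500
87.000 -3.000 24.500
87.000 -3.000 24.500


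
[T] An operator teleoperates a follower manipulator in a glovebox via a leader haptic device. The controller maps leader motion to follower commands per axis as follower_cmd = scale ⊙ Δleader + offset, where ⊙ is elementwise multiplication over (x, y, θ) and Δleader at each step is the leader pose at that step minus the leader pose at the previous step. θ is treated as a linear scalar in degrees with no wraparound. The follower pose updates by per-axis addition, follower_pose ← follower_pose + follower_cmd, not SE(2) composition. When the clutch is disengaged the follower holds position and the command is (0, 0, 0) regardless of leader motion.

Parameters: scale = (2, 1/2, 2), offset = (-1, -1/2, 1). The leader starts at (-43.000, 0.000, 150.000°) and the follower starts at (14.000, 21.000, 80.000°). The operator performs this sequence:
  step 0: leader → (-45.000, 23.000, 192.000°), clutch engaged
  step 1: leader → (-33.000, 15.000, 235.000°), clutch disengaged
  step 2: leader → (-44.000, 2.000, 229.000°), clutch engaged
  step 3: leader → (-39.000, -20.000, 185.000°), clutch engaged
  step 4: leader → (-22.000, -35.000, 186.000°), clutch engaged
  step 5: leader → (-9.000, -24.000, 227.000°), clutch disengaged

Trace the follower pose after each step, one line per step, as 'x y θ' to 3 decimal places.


9.000 32.000 165.000
9.000 32.000 165.000
-14.000 25.000 154.000
-5.000 13.500 67.000
28.000 5.500 70.000
28.000 5.500 70.000

step 0: Δleader=(-2.000, 23.000, 42.000°), engaged; cmd=(-5.000, 11.000, 85.000°) → follower=(9.000, 32.000, 165.000°)
step 1: Δleader=(12.000, -8.000, 43.000°), disengaged; cmd=(0,0,0) → follower holds at (9.000, 32.000, 165.000°)
step 2: Δleader=(-11.000, -13.000, -6.000°), engaged; cmd=(-23.000, -7.000, -11.000°) → follower=(-14.000, 25.000, 154.000°)
step 3: Δleader=(5.000, -22.000, -44.000°), engaged; cmd=(9.000, -11.500, -87.000°) → follower=(-5.000, 13.500, 67.000°)
step 4: Δleader=(17.000, -15.000, 1.000°), engaged; cmd=(33.000, -8.000, 3.000°) → follower=(28.000, 5.500, 70.000°)
step 5: Δleader=(13.000, 11.000, 41.000°), disengaged; cmd=(0,0,0) → follower holds at (28.000, 5.500, 70.000°)


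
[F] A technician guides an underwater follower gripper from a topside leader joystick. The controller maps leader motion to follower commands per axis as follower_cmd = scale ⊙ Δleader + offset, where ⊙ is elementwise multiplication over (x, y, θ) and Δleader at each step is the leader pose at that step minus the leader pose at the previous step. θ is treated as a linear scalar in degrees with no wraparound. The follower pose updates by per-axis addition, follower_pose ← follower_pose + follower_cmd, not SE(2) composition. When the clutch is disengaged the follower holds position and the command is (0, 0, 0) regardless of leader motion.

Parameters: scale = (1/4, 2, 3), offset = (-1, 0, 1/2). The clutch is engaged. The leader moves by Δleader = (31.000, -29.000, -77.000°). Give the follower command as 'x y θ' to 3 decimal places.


6.750 -58.000 -230.500

axis x: 1/4·31.000 + -1 = 6.750
axis y: 2·-29.000 + 0 = -58.000
axis θ: 3·-77.000 + 1/2 = -230.500


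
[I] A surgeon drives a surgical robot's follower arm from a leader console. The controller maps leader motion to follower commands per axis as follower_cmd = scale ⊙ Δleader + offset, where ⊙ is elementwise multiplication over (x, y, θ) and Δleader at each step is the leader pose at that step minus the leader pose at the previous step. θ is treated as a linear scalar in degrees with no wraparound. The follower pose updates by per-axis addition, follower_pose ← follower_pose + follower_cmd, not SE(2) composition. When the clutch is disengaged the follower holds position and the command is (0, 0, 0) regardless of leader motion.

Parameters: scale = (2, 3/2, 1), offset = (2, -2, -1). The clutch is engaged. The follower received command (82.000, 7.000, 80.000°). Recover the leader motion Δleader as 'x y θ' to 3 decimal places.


axis x: (82.000 − 2) / (2) = 40.000
axis y: (7.000 − -2) / (3/2) = 6.000
axis θ: (80.000 − -1) / (1) = 81.000

40.000 6.000 81.000


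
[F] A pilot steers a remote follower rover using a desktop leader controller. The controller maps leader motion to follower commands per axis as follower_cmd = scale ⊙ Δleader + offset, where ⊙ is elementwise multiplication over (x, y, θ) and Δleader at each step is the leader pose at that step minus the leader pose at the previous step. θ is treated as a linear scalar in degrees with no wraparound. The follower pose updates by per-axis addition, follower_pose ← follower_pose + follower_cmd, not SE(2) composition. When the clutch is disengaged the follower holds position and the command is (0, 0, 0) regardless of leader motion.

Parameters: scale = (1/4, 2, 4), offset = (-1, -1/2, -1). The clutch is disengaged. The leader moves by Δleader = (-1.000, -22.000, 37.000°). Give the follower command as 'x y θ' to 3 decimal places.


clutch disengaged → follower holds; cmd = (0, 0, 0)

0.000 0.000 0.000


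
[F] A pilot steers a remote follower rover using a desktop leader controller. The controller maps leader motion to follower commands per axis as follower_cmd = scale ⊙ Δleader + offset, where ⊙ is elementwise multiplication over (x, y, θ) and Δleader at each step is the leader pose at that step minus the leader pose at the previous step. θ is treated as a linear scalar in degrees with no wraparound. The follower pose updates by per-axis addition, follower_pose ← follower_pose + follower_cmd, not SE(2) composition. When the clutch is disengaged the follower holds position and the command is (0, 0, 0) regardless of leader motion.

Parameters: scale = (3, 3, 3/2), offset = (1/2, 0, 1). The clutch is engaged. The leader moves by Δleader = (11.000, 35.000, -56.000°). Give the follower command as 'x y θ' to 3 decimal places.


33.500 105.000 -83.000

axis x: 3·11.000 + 1/2 = 33.500
axis y: 3·35.000 + 0 = 105.000
axis θ: 3/2·-56.000 + 1 = -83.000


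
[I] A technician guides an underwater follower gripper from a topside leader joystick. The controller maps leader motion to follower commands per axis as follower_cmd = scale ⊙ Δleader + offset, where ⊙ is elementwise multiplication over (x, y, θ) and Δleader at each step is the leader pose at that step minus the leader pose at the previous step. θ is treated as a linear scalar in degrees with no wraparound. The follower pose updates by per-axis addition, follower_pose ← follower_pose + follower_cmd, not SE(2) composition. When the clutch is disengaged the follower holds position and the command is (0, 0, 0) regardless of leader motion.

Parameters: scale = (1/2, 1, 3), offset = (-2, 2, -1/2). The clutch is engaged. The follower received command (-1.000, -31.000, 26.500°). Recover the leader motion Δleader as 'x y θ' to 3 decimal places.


2.000 -33.000 9.000

axis x: (-1.000 − -2) / (1/2) = 2.000
axis y: (-31.000 − 2) / (1) = -33.000
axis θ: (26.500 − -1/2) / (3) = 9.000


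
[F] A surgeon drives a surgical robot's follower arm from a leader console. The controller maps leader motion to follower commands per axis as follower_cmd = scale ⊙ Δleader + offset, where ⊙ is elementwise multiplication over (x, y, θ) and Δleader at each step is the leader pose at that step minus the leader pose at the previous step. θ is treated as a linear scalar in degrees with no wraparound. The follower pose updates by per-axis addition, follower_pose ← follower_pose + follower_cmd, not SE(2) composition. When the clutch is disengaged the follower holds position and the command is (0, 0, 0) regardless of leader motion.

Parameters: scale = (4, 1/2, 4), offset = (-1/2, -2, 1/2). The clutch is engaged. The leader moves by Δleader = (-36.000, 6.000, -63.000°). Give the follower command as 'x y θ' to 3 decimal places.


axis x: 4·-36.000 + -1/2 = -144.500
axis y: 1/2·6.000 + -2 = 1.000
axis θ: 4·-63.000 + 1/2 = -251.500

-144.500 1.000 -251.500


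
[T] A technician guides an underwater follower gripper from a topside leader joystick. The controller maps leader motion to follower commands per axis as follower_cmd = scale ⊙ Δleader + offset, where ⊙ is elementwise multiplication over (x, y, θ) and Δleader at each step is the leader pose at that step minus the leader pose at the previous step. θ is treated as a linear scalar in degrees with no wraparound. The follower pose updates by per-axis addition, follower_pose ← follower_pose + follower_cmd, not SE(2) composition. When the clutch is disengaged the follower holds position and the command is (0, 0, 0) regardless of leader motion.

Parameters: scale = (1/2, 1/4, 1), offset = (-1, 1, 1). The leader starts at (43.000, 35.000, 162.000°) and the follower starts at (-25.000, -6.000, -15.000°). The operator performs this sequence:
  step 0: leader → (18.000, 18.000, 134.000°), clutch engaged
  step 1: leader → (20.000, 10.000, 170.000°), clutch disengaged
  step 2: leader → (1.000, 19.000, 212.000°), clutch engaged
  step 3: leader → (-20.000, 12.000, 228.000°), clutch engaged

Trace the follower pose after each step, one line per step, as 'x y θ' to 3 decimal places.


-38.500 -9.250 -42.000
-38.500 -9.250 -42.000
-49.000 -6.000 1.000
-60.500 -6.750 18.000

step 0: Δleader=(-25.000, -17.000, -28.000°), engaged; cmd=(-13.500, -3.250, -27.000°) → follower=(-38.500, -9.250, -42.000°)
step 1: Δleader=(2.000, -8.000, 36.000°), disengaged; cmd=(0,0,0) → follower holds at (-38.500, -9.250, -42.000°)
step 2: Δleader=(-19.000, 9.000, 42.000°), engaged; cmd=(-10.500, 3.250, 43.000°) → follower=(-49.000, -6.000, 1.000°)
step 3: Δleader=(-21.000, -7.000, 16.000°), engaged; cmd=(-11.500, -0.750, 17.000°) → follower=(-60.500, -6.750, 18.000°)


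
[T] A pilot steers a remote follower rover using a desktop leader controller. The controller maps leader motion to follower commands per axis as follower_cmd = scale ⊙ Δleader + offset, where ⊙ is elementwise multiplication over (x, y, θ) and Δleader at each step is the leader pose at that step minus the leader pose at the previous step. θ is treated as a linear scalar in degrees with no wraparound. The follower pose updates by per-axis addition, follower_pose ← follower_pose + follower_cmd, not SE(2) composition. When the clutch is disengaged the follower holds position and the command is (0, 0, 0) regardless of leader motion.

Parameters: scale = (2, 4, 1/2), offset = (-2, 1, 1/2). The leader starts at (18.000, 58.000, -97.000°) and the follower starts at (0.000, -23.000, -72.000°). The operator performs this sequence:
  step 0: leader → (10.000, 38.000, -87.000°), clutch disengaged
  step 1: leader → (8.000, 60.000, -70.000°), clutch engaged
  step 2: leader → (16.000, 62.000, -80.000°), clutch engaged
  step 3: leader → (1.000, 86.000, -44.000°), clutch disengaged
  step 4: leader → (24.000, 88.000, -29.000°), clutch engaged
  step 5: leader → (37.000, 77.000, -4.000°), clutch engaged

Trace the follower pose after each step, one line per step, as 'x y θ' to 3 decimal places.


step 0: Δleader=(-8.000, -20.000, 10.000°), disengaged; cmd=(0,0,0) → follower holds at (0.000, -23.000, -72.000°)
step 1: Δleader=(-2.000, 22.000, 17.000°), engaged; cmd=(-6.000, 89.000, 9.000°) → follower=(-6.000, 66.000, -63.000°)
step 2: Δleader=(8.000, 2.000, -10.000°), engaged; cmd=(14.000, 9.000, -4.500°) → follower=(8.000, 75.000, -67.500°)
step 3: Δleader=(-15.000, 24.000, 36.000°), disengaged; cmd=(0,0,0) → follower holds at (8.000, 75.000, -67.500°)
step 4: Δleader=(23.000, 2.000, 15.000°), engaged; cmd=(44.000, 9.000, 8.000°) → follower=(52.000, 84.000, -59.500°)
step 5: Δleader=(13.000, -11.000, 25.000°), engaged; cmd=(24.000, -43.000, 13.000°) → follower=(76.000, 41.000, -46.500°)

0.000 -23.000 -72.000
-6.000 66.000 -63.000
8.000 75.000 -67.500
8.000 75.000 -67.500
52.000 84.000 -59.500
76.000 41.000 -46.500


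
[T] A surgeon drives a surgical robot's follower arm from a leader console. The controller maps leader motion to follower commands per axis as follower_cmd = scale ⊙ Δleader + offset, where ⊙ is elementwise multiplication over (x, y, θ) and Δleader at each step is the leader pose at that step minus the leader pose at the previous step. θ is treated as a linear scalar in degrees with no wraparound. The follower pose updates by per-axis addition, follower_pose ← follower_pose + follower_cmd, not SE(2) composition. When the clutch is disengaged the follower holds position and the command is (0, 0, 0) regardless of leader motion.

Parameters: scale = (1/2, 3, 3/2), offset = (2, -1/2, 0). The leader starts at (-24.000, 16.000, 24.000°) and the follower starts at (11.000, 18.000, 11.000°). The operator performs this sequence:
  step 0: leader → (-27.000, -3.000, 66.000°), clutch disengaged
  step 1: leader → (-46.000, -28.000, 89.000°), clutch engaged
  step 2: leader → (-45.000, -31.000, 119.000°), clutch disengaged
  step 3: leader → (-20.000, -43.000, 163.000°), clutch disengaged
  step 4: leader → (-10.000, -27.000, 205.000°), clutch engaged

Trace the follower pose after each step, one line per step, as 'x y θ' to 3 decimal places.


step 0: Δleader=(-3.000, -19.000, 42.000°), disengaged; cmd=(0,0,0) → follower holds at (11.000, 18.000, 11.000°)
step 1: Δleader=(-19.000, -25.000, 23.000°), engaged; cmd=(-7.500, -75.500, 34.500°) → follower=(3.500, -57.500, 45.500°)
step 2: Δleader=(1.000, -3.000, 30.000°), disengaged; cmd=(0,0,0) → follower holds at (3.500, -57.500, 45.500°)
step 3: Δleader=(25.000, -12.000, 44.000°), disengaged; cmd=(0,0,0) → follower holds at (3.500, -57.500, 45.500°)
step 4: Δleader=(10.000, 16.000, 42.000°), engaged; cmd=(7.000, 47.500, 63.000°) → follower=(10.500, -10.000, 108.500°)

11.000 18.000 11.000
3.500 -57.500 45.500
3.500 -57.500 45.500
3.500 -57.500 45.500
10.500 -10.000 108.500


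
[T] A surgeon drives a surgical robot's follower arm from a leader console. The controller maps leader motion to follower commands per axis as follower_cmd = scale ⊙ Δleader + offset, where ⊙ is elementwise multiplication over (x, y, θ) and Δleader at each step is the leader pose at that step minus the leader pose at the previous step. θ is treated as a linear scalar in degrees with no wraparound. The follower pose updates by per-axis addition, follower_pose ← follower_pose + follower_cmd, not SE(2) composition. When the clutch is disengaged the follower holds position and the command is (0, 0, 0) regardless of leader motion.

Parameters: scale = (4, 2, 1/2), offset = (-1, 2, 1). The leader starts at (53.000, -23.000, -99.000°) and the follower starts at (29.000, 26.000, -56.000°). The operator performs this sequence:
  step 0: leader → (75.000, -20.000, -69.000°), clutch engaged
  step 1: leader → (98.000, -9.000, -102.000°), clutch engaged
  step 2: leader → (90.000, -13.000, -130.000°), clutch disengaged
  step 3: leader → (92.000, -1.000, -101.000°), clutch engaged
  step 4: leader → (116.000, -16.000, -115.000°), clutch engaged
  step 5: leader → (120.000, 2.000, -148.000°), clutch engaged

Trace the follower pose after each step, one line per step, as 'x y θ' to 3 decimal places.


step 0: Δleader=(22.000, 3.000, 30.000°), engaged; cmd=(87.000, 8.000, 16.000°) → follower=(116.000, 34.000, -40.000°)
step 1: Δleader=(23.000, 11.000, -33.000°), engaged; cmd=(91.000, 24.000, -15.500°) → follower=(207.000, 58.000, -55.500°)
step 2: Δleader=(-8.000, -4.000, -28.000°), disengaged; cmd=(0,0,0) → follower holds at (207.000, 58.000, -55.500°)
step 3: Δleader=(2.000, 12.000, 29.000°), engaged; cmd=(7.000, 26.000, 15.500°) → follower=(214.000, 84.000, -40.000°)
step 4: Δleader=(24.000, -15.000, -14.000°), engaged; cmd=(95.000, -28.000, -6.000°) → follower=(309.000, 56.000, -46.000°)
step 5: Δleader=(4.000, 18.000, -33.000°), engaged; cmd=(15.000, 38.000, -15.500°) → follower=(324.000, 94.000, -61.500°)

116.000 34.000 -40.000
207.000 58.000 -55.500
207.000 58.000 -55.500
214.000 84.000 -40.000
309.000 56.000 -46.000
324.000 94.000 -61.500


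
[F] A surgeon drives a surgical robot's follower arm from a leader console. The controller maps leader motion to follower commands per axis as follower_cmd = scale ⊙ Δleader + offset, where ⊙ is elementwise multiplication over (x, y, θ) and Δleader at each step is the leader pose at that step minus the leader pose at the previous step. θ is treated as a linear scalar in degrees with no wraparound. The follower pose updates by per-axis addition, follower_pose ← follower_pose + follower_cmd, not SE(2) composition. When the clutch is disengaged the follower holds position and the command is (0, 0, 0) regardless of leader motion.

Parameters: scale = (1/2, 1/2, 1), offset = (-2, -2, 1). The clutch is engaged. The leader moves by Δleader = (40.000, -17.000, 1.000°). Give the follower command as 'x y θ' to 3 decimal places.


18.000 -10.500 2.000

axis x: 1/2·40.000 + -2 = 18.000
axis y: 1/2·-17.000 + -2 = -10.500
axis θ: 1·1.000 + 1 = 2.000


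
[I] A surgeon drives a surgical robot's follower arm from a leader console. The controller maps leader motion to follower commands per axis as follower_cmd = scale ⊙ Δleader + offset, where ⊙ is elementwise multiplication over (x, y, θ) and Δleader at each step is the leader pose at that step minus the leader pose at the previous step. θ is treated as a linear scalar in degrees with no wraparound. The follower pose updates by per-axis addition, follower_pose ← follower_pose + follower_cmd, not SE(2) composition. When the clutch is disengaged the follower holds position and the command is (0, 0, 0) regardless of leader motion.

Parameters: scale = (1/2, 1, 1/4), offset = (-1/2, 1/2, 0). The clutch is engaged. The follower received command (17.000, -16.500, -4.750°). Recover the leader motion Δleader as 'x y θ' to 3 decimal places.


axis x: (17.000 − -1/2) / (1/2) = 35.000
axis y: (-16.500 − 1/2) / (1) = -17.000
axis θ: (-4.750 − 0) / (1/4) = -19.000

35.000 -17.000 -19.000


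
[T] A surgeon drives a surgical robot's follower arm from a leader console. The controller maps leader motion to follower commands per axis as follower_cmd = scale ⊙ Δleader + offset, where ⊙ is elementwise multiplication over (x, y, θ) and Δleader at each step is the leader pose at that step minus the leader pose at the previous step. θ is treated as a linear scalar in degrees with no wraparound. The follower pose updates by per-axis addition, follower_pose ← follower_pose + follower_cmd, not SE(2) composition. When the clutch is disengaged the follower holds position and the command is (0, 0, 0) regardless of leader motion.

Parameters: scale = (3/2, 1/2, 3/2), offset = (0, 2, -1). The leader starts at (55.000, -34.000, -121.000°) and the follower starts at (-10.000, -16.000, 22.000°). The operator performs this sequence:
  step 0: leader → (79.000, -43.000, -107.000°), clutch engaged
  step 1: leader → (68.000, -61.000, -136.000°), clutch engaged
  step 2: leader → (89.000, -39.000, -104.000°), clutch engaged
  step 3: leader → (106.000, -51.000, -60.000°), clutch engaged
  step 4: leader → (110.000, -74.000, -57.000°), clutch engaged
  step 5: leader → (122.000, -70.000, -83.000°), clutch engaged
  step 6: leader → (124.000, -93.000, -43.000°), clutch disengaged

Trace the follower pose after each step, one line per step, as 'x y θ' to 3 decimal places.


26.000 -18.500 42.000
9.500 -25.500 -2.500
41.000 -12.500 44.500
66.500 -16.500 109.500
72.500 -26.000 113.000
90.500 -22.000 73.000
90.500 -22.000 73.000

step 0: Δleader=(24.000, -9.000, 14.000°), engaged; cmd=(36.000, -2.500, 20.000°) → follower=(26.000, -18.500, 42.000°)
step 1: Δleader=(-11.000, -18.000, -29.000°), engaged; cmd=(-16.500, -7.000, -44.500°) → follower=(9.500, -25.500, -2.500°)
step 2: Δleader=(21.000, 22.000, 32.000°), engaged; cmd=(31.500, 13.000, 47.000°) → follower=(41.000, -12.500, 44.500°)
step 3: Δleader=(17.000, -12.000, 44.000°), engaged; cmd=(25.500, -4.000, 65.000°) → follower=(66.500, -16.500, 109.500°)
step 4: Δleader=(4.000, -23.000, 3.000°), engaged; cmd=(6.000, -9.500, 3.500°) → follower=(72.500, -26.000, 113.000°)
step 5: Δleader=(12.000, 4.000, -26.000°), engaged; cmd=(18.000, 4.000, -40.000°) → follower=(90.500, -22.000, 73.000°)
step 6: Δleader=(2.000, -23.000, 40.000°), disengaged; cmd=(0,0,0) → follower holds at (90.500, -22.000, 73.000°)


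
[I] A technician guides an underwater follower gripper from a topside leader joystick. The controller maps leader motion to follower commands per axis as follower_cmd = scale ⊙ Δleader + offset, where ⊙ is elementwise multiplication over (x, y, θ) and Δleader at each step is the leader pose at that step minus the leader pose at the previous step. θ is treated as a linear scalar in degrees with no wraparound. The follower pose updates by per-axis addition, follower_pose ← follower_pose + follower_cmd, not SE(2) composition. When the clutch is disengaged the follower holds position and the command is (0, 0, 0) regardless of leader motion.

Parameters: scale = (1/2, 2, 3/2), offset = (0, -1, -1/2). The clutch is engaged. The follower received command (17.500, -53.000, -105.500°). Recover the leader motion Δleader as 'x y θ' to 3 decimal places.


35.000 -26.000 -70.000

axis x: (17.500 − 0) / (1/2) = 35.000
axis y: (-53.000 − -1) / (2) = -26.000
axis θ: (-105.500 − -1/2) / (3/2) = -70.000


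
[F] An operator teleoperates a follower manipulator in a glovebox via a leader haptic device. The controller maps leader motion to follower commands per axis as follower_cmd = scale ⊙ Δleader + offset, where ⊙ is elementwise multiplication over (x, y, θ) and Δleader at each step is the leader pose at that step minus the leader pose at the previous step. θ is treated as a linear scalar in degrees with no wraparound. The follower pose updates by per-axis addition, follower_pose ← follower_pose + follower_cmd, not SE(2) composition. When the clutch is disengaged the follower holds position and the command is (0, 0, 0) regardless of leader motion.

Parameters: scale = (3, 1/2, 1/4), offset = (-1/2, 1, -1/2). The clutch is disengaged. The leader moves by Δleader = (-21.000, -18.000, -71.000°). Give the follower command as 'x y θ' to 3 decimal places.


clutch disengaged → follower holds; cmd = (0, 0, 0)

0.000 0.000 0.000


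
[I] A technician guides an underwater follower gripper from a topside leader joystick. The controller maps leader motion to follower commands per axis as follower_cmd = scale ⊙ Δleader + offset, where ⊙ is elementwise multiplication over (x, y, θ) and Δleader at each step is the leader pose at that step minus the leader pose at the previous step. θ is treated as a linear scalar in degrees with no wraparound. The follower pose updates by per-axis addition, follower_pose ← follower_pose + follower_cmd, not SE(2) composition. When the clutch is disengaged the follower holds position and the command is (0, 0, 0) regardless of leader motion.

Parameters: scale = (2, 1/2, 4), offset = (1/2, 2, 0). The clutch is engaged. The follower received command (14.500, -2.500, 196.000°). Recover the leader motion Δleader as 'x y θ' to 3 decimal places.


7.000 -9.000 49.000

axis x: (14.500 − 1/2) / (2) = 7.000
axis y: (-2.500 − 2) / (1/2) = -9.000
axis θ: (196.000 − 0) / (4) = 49.000


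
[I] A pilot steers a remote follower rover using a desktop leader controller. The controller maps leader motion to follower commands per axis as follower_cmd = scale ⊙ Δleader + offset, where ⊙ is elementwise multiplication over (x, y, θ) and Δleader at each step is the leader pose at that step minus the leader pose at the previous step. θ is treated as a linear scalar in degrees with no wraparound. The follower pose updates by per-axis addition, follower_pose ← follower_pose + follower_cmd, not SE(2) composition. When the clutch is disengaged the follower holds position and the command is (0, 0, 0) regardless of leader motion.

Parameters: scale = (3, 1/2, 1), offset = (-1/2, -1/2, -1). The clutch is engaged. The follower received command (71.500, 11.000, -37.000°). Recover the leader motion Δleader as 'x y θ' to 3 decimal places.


24.000 23.000 -36.000

axis x: (71.500 − -1/2) / (3) = 24.000
axis y: (11.000 − -1/2) / (1/2) = 23.000
axis θ: (-37.000 − -1) / (1) = -36.000


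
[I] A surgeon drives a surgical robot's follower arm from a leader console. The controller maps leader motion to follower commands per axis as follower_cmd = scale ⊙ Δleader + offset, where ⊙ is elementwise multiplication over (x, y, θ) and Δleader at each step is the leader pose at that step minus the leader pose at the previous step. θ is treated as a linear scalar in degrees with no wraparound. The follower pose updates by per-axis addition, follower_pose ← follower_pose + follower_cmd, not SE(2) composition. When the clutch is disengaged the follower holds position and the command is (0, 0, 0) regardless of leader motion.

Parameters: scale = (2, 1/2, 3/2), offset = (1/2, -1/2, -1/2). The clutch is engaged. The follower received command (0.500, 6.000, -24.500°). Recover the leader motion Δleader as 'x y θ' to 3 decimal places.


axis x: (0.500 − 1/2) / (2) = 0.000
axis y: (6.000 − -1/2) / (1/2) = 13.000
axis θ: (-24.500 − -1/2) / (3/2) = -16.000

0.000 13.000 -16.000


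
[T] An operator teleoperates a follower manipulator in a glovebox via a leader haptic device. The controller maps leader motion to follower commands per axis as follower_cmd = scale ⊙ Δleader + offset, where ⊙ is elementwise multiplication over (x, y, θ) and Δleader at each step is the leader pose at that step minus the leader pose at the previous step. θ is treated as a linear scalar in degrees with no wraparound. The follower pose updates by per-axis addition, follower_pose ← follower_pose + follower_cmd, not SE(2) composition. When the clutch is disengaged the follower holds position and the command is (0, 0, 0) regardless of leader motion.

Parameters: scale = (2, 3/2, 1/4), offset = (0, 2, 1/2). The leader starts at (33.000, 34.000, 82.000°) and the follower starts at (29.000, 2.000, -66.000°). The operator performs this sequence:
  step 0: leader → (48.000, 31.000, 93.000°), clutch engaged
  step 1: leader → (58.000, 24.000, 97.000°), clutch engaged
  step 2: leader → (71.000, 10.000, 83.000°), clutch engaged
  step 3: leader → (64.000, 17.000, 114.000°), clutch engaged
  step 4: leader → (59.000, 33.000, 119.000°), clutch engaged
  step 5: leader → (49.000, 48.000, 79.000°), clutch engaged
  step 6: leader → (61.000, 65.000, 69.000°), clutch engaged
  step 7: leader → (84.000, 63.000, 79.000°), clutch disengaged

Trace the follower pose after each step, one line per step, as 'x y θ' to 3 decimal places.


step 0: Δleader=(15.000, -3.000, 11.000°), engaged; cmd=(30.000, -2.500, 3.250°) → follower=(59.000, -0.500, -62.750°)
step 1: Δleader=(10.000, -7.000, 4.000°), engaged; cmd=(20.000, -8.500, 1.500°) → follower=(79.000, -9.000, -61.250°)
step 2: Δleader=(13.000, -14.000, -14.000°), engaged; cmd=(26.000, -19.000, -3.000°) → follower=(105.000, -28.000, -64.250°)
step 3: Δleader=(-7.000, 7.000, 31.000°), engaged; cmd=(-14.000, 12.500, 8.250°) → follower=(91.000, -15.500, -56.000°)
step 4: Δleader=(-5.000, 16.000, 5.000°), engaged; cmd=(-10.000, 26.000, 1.750°) → follower=(81.000, 10.500, -54.250°)
step 5: Δleader=(-10.000, 15.000, -40.000°), engaged; cmd=(-20.000, 24.500, -9.500°) → follower=(61.000, 35.000, -63.750°)
step 6: Δleader=(12.000, 17.000, -10.000°), engaged; cmd=(24.000, 27.500, -2.000°) → follower=(85.000, 62.500, -65.750°)
step 7: Δleader=(23.000, -2.000, 10.000°), disengaged; cmd=(0,0,0) → follower holds at (85.000, 62.500, -65.750°)

59.000 -0.500 -62.750
79.000 -9.000 -61.250
105.000 -28.000 -64.250
91.000 -15.500 -56.000
81.000 10.500 -54.250
61.000 35.000 -63.750
85.000 62.500 -65.750
85.000 62.500 -65.750


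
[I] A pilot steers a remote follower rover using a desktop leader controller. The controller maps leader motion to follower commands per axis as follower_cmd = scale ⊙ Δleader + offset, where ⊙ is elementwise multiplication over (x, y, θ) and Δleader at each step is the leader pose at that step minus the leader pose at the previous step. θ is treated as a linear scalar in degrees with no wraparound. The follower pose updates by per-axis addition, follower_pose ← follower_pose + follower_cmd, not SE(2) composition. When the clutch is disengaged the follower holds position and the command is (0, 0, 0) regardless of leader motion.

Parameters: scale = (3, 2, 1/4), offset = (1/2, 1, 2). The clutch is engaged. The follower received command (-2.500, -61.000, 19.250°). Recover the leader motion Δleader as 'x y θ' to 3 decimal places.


axis x: (-2.500 − 1/2) / (3) = -1.000
axis y: (-61.000 − 1) / (2) = -31.000
axis θ: (19.250 − 2) / (1/4) = 69.000

-1.000 -31.000 69.000


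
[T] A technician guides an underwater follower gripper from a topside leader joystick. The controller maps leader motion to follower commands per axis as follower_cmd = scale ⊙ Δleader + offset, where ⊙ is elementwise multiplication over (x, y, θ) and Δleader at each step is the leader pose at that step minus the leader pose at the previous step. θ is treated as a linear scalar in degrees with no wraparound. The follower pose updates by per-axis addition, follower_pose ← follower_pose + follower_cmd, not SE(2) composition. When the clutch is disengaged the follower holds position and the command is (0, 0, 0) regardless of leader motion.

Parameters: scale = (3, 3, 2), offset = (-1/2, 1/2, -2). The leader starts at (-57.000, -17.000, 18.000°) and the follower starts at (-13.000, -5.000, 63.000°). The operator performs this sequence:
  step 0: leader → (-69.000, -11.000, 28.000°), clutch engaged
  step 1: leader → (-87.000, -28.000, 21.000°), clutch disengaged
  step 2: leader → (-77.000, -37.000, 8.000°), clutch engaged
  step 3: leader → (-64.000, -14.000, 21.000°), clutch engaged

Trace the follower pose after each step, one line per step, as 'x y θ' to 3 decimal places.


-49.500 13.500 81.000
-49.500 13.500 81.000
-20.000 -13.000 53.000
18.500 56.500 77.000

step 0: Δleader=(-12.000, 6.000, 10.000°), engaged; cmd=(-36.500, 18.500, 18.000°) → follower=(-49.500, 13.500, 81.000°)
step 1: Δleader=(-18.000, -17.000, -7.000°), disengaged; cmd=(0,0,0) → follower holds at (-49.500, 13.500, 81.000°)
step 2: Δleader=(10.000, -9.000, -13.000°), engaged; cmd=(29.500, -26.500, -28.000°) → follower=(-20.000, -13.000, 53.000°)
step 3: Δleader=(13.000, 23.000, 13.000°), engaged; cmd=(38.500, 69.500, 24.000°) → follower=(18.500, 56.500, 77.000°)


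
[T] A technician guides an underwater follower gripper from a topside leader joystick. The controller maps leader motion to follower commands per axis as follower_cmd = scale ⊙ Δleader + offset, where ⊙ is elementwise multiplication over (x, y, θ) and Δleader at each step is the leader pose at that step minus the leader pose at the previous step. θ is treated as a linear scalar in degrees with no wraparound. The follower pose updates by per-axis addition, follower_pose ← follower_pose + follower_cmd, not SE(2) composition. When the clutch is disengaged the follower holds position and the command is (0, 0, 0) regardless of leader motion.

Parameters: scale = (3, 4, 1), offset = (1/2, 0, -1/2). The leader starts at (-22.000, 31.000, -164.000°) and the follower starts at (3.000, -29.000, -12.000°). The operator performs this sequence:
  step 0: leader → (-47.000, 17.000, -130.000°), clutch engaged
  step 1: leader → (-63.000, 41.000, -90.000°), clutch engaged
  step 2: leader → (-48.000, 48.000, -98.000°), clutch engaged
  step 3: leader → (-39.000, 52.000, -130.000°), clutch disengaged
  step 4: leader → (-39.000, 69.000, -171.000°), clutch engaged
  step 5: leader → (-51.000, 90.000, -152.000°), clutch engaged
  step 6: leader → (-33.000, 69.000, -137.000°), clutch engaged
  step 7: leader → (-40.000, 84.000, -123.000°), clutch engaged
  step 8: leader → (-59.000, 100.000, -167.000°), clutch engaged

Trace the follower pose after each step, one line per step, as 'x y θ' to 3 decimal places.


-71.500 -85.000 21.500
-119.000 11.000 61.000
-73.500 39.000 52.500
-73.500 39.000 52.500
-73.000 107.000 11.000
-108.500 191.000 29.500
-54.000 107.000 44.000
-74.500 167.000 57.500
-131.000 231.000 13.000

step 0: Δleader=(-25.000, -14.000, 34.000°), engaged; cmd=(-74.500, -56.000, 33.500°) → follower=(-71.500, -85.000, 21.500°)
step 1: Δleader=(-16.000, 24.000, 40.000°), engaged; cmd=(-47.500, 96.000, 39.500°) → follower=(-119.000, 11.000, 61.000°)
step 2: Δleader=(15.000, 7.000, -8.000°), engaged; cmd=(45.500, 28.000, -8.500°) → follower=(-73.500, 39.000, 52.500°)
step 3: Δleader=(9.000, 4.000, -32.000°), disengaged; cmd=(0,0,0) → follower holds at (-73.500, 39.000, 52.500°)
step 4: Δleader=(0.000, 17.000, -41.000°), engaged; cmd=(0.500, 68.000, -41.500°) → follower=(-73.000, 107.000, 11.000°)
step 5: Δleader=(-12.000, 21.000, 19.000°), engaged; cmd=(-35.500, 84.000, 18.500°) → follower=(-108.500, 191.000, 29.500°)
step 6: Δleader=(18.000, -21.000, 15.000°), engaged; cmd=(54.500, -84.000, 14.500°) → follower=(-54.000, 107.000, 44.000°)
step 7: Δleader=(-7.000, 15.000, 14.000°), engaged; cmd=(-20.500, 60.000, 13.500°) → follower=(-74.500, 167.000, 57.500°)
step 8: Δleader=(-19.000, 16.000, -44.000°), engaged; cmd=(-56.500, 64.000, -44.500°) → follower=(-131.000, 231.000, 13.000°)


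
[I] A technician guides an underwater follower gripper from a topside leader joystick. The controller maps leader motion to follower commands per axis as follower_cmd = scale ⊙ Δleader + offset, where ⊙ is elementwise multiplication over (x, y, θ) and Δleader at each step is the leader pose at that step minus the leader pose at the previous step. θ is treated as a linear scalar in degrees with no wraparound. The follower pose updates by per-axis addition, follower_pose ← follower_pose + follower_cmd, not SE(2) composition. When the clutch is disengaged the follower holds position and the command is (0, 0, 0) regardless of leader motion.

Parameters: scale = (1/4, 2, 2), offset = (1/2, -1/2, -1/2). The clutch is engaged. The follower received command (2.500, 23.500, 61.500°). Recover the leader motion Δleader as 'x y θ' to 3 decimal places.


8.000 12.000 31.000

axis x: (2.500 − 1/2) / (1/4) = 8.000
axis y: (23.500 − -1/2) / (2) = 12.000
axis θ: (61.500 − -1/2) / (2) = 31.000


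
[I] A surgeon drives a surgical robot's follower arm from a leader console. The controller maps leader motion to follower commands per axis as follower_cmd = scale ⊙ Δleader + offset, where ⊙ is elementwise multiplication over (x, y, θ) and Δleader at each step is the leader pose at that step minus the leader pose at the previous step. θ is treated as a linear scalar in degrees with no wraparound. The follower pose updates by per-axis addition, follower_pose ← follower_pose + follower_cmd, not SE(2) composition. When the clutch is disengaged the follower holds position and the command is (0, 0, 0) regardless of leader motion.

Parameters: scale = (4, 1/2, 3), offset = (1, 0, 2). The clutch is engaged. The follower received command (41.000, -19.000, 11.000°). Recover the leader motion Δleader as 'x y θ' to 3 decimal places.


axis x: (41.000 − 1) / (4) = 10.000
axis y: (-19.000 − 0) / (1/2) = -38.000
axis θ: (11.000 − 2) / (3) = 3.000

10.000 -38.000 3.000


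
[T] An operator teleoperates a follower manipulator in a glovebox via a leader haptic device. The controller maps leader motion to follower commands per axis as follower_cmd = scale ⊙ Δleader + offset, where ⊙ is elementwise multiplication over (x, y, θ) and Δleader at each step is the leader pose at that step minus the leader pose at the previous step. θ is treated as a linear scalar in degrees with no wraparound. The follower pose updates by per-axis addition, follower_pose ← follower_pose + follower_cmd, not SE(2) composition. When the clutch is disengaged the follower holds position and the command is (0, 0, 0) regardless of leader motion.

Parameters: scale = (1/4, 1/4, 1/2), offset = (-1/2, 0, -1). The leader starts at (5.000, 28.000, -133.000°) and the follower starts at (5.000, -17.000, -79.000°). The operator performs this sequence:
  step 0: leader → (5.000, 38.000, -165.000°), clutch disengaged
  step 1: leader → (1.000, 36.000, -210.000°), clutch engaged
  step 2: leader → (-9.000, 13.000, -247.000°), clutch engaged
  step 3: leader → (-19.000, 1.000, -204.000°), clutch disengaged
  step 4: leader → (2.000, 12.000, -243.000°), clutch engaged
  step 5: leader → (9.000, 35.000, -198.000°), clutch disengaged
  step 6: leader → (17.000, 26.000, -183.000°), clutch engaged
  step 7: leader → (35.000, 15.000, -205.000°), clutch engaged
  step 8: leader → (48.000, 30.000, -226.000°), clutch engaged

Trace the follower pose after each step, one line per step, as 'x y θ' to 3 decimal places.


step 0: Δleader=(0.000, 10.000, -32.000°), disengaged; cmd=(0,0,0) → follower holds at (5.000, -17.000, -79.000°)
step 1: Δleader=(-4.000, -2.000, -45.000°), engaged; cmd=(-1.500, -0.500, -23.500°) → follower=(3.500, -17.500, -102.500°)
step 2: Δleader=(-10.000, -23.000, -37.000°), engaged; cmd=(-3.000, -5.750, -19.500°) → follower=(0.500, -23.250, -122.000°)
step 3: Δleader=(-10.000, -12.000, 43.000°), disengaged; cmd=(0,0,0) → follower holds at (0.500, -23.250, -122.000°)
step 4: Δleader=(21.000, 11.000, -39.000°), engaged; cmd=(4.750, 2.750, -20.500°) → follower=(5.250, -20.500, -142.500°)
step 5: Δleader=(7.000, 23.000, 45.000°), disengaged; cmd=(0,0,0) → follower holds at (5.250, -20.500, -142.500°)
step 6: Δleader=(8.000, -9.000, 15.000°), engaged; cmd=(1.500, -2.250, 6.500°) → follower=(6.750, -22.750, -136.000°)
step 7: Δleader=(18.000, -11.000, -22.000°), engaged; cmd=(4.000, -2.750, -12.000°) → follower=(10.750, -25.500, -148.000°)
step 8: Δleader=(13.000, 15.000, -21.000°), engaged; cmd=(2.750, 3.750, -11.500°) → follower=(13.500, -21.750, -159.500°)

5.000 -17.000 -79.000
3.500 -17.500 -102.500
0.500 -23.250 -122.000
0.500 -23.250 -122.000
5.250 -20.500 -142.500
5.250 -20.500 -142.500
6.750 -22.750 -136.000
10.750 -25.500 -148.000
13.500 -21.750 -159.500
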